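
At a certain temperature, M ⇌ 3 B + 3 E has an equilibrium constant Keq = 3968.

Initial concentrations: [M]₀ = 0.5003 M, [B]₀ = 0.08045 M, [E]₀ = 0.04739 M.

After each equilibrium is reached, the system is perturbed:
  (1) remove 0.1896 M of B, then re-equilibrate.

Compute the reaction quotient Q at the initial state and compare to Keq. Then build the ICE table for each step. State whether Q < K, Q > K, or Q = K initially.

Q₀ = 1.1077e-07; Q < K (proceeds forward)

Q₀ = 1.1077e-07 vs Keq = 3968 ⇒ Q<K, forward
Step 1:
                  M         B         E
  Initial    0.5003   0.08045   0.04739
  Change    -0.4967      1.49      1.49
  Equil     0.00355     1.571     1.538
  solve Keq expr → x = 0.4967; check Q = 3968
Then remove 0.1896 M of B.
Step 2:
                  M         B         E
  Initial   0.00355     1.381     1.538
  Change  -0.001104  0.003311  0.003311
  Equil    0.002447     1.384     1.541
  solve Keq expr → x = 0.001104; check Q = 3968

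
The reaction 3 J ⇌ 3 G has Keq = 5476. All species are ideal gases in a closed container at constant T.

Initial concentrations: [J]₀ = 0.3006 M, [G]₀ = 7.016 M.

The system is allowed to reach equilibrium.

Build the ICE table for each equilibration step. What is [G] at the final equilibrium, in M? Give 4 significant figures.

[G]_eq = 6.924 M

Q₀ = 1.2715e+04 vs Keq = 5476 ⇒ Q>K, reverse
Step 1:
                  J         G
  I          0.3006     7.016
  C         0.09222  -0.09222
  E          0.3928     6.924
  solve Keq expr → x = -0.03074; check Q = 5476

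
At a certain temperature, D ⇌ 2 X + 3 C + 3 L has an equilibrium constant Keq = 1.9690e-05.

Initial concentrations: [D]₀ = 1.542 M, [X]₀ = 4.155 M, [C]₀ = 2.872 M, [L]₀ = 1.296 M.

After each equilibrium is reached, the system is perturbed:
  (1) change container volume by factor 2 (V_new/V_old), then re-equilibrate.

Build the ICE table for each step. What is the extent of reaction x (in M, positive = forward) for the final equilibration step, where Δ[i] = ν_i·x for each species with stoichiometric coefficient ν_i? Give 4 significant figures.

Q₀ = 577.3 vs Keq = 1.9690e-05 ⇒ Q>K, reverse
Step 1:
                  D         X         C         L
  I           1.542     4.155     2.872     1.296
  C          0.4288   -0.8576    -1.286    -1.286
  E           1.971     3.297     1.586  0.009638
  solve Keq expr → x = -0.4288; check Q = 1.9690e-05
Then change container volume by factor 2 (V_new/V_old).
Step 2:
                  D         X         C         L
  I          0.9854     1.649    0.7928  0.004819
  C       -0.006246   0.01249   0.01874   0.01874
  E          0.9791     1.661    0.8116   0.02356
  solve Keq expr → x = 0.006246; check Q = 1.9690e-05

x = 0.006246 M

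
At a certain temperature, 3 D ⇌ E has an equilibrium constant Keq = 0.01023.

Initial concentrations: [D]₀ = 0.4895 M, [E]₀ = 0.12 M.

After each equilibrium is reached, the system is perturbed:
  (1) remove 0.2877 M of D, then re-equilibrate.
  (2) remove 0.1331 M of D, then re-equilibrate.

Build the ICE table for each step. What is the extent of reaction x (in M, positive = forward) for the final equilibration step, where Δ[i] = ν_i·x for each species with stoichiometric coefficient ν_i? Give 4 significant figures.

x = -9.7051e-04 M

Q₀ = 1.023 vs Keq = 0.01023 ⇒ Q>K, reverse
Step 1:
                   D          E
  I           0.4895       0.12
  C           0.3423    -0.1141
  E           0.8318   0.005888
  solve Keq expr → x = -0.1141; check Q = 0.01023
Then remove 0.2877 M of D.
Step 2:
                   D          E
  I           0.5441   0.005888
  C          0.01238  -0.004125
  E           0.5565   0.001763
  solve Keq expr → x = -0.004125; check Q = 0.01023
Then remove 0.1331 M of D.
Step 3:
                   D          E
  I           0.4234   0.001763
  C         0.002912 -9.7051e-04
  E           0.4263 7.9266e-04
  solve Keq expr → x = -9.7051e-04; check Q = 0.01023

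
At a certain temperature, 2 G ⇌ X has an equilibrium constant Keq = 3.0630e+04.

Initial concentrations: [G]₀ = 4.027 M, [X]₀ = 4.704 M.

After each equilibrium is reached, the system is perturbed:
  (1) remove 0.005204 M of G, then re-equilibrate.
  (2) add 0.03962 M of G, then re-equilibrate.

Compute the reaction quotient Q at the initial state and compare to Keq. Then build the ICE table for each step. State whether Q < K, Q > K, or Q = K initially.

Q₀ = 0.2901 vs Keq = 3.0630e+04 ⇒ Q<K, forward
Step 1:
                  G         X
  Initial     4.027     4.704
  Change     -4.012     2.006
  Equil      0.0148      6.71
  solve Keq expr → x = 2.006; check Q = 3.0630e+04
Then remove 0.005204 M of G.
Step 2:
                  G         X
  Initial  0.009597      6.71
  Change   0.005201 -0.002601
  Equil      0.0148     6.707
  solve Keq expr → x = -0.002601; check Q = 3.0630e+04
Then add 0.03962 M of G.
Step 3:
                  G         X
  Initial   0.05442     6.707
  Change    -0.0396    0.0198
  Equil     0.01482     6.727
  solve Keq expr → x = 0.0198; check Q = 3.0630e+04

Q₀ = 0.2901; Q < K (proceeds forward)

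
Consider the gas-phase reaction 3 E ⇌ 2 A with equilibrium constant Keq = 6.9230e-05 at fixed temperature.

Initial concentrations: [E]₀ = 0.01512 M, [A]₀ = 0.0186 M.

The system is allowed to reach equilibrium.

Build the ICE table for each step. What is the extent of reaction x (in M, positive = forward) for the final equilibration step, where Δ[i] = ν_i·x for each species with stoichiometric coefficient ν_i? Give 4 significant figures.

x = -0.009263 M

Q₀ = 100.1 vs Keq = 6.9230e-05 ⇒ Q>K, reverse
Step 1:
                   E          A
  init       0.01512     0.0186
  Δ          0.02779   -0.01853
  eq         0.04291 7.3956e-05
  solve Keq expr → x = -0.009263; check Q = 6.9230e-05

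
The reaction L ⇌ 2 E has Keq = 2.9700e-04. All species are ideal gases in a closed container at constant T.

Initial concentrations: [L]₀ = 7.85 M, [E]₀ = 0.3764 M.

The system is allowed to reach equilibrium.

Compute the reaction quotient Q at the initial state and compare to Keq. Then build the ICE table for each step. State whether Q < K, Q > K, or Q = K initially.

Q₀ = 0.01805 vs Keq = 2.9700e-04 ⇒ Q>K, reverse
Step 1:
                   L          E
  init          7.85     0.3764
  Δ           0.1638    -0.3276
  eq           8.014    0.04879
  solve Keq expr → x = -0.1638; check Q = 2.9700e-04

Q₀ = 0.01805; Q > K (proceeds reverse)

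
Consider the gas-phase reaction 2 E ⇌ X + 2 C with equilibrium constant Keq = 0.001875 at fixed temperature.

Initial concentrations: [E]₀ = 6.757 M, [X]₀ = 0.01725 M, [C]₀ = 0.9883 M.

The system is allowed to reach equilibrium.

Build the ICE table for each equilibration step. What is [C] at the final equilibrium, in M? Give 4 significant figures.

[C]_eq = 1.093 M

Q₀ = 3.6903e-04 vs Keq = 0.001875 ⇒ Q<K, forward
Step 1:
                   E          X          C
  init         6.757    0.01725     0.9883
  Δ          -0.1045    0.05224     0.1045
  eq           6.653    0.06949      1.093
  solve Keq expr → x = 0.05224; check Q = 0.001875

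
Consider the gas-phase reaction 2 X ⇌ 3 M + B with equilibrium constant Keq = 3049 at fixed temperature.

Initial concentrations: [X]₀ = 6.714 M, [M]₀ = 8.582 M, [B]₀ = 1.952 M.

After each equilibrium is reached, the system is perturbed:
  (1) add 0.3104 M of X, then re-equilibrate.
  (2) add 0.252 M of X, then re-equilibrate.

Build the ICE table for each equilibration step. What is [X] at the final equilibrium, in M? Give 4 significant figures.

[X]_eq = 2.403 M

Q₀ = 27.37 vs Keq = 3049 ⇒ Q<K, forward
Step 1:
                   X          M          B
  init         6.714      8.582      1.952
  Δ            -4.49      6.735      2.245
  eq           2.224      15.32      4.197
  solve Keq expr → x = 2.245; check Q = 3049
Then add 0.3104 M of X.
Step 2:
                   X          M          B
  init         2.534      15.32      4.197
  Δ           -0.212      0.318      0.106
  eq           2.322      15.63      4.303
  solve Keq expr → x = 0.106; check Q = 3049
Then add 0.252 M of X.
Step 3:
                   X          M          B
  init         2.574      15.63      4.303
  Δ          -0.1711     0.2566    0.08553
  eq           2.403      15.89      4.388
  solve Keq expr → x = 0.08553; check Q = 3049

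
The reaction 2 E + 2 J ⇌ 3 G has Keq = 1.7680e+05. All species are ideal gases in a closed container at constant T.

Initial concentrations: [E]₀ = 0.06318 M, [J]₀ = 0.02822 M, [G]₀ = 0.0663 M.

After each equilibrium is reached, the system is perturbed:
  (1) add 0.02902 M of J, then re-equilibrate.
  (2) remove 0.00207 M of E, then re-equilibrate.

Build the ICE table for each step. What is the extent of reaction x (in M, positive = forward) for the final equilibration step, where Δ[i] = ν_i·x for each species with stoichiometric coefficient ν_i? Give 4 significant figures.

Q₀ = 91.68 vs Keq = 1.7680e+05 ⇒ Q<K, forward
Step 1:
                   E          J          G
  init       0.06318    0.02822     0.0663
  Δ         -0.02603   -0.02603    0.03905
  eq         0.03715   0.002189     0.1053
  solve Keq expr → x = 0.01302; check Q = 1.7680e+05
Then add 0.02902 M of J.
Step 2:
                   E          J          G
  init       0.03715    0.03121     0.1053
  Δ         -0.02267   -0.02267      0.034
  eq         0.01448   0.008542     0.1393
  solve Keq expr → x = 0.01133; check Q = 1.7680e+05
Then remove 0.00207 M of E.
Step 3:
                   E          J          G
  init       0.01241   0.008542     0.1393
  Δ       7.4627e-04 7.4627e-04  -0.001119
  eq         0.01316   0.009288     0.1382
  solve Keq expr → x = -3.7314e-04; check Q = 1.7680e+05

x = -3.7314e-04 M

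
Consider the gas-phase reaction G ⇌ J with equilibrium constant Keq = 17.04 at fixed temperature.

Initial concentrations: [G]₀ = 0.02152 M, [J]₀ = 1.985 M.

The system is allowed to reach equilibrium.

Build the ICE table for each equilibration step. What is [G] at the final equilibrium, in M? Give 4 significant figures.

Q₀ = 92.24 vs Keq = 17.04 ⇒ Q>K, reverse
Step 1:
                   G          J
  Initial    0.02152      1.985
  Change     0.08971   -0.08971
  Equil       0.1112      1.895
  solve Keq expr → x = -0.08971; check Q = 17.04

[G]_eq = 0.1112 M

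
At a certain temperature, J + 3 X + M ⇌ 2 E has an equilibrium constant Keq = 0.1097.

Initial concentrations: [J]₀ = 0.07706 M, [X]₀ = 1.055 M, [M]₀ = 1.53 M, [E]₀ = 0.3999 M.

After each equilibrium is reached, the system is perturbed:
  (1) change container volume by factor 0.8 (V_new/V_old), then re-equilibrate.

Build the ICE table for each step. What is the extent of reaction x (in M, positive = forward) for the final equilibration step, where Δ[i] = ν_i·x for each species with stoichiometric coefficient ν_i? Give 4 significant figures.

Q₀ = 1.155 vs Keq = 0.1097 ⇒ Q>K, reverse
Step 1:
                    J           X           M           E
  init        0.07706       1.055        1.53      0.3999
  Δ            0.0785      0.2355      0.0785      -0.157
  eq           0.1556       1.291       1.609      0.2429
  solve Keq expr → x = -0.0785; check Q = 0.1097
Then change container volume by factor 0.8 (V_new/V_old).
Step 2:
                    J           X           M           E
  init         0.1945       1.613       2.011      0.3036
  Δ          -0.02804    -0.08412    -0.02804     0.05608
  eq           0.1664       1.529       1.983      0.3597
  solve Keq expr → x = 0.02804; check Q = 0.1097

x = 0.02804 M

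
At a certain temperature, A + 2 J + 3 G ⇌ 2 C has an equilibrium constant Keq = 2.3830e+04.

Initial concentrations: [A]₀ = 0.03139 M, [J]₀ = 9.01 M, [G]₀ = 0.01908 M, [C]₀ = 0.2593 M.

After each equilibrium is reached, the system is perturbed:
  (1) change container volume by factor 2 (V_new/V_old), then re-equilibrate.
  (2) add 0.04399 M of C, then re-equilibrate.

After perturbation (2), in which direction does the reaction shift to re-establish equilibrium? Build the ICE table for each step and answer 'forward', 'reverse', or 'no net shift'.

Direction: reverse

Q₀ = 3799 vs Keq = 2.3830e+04 ⇒ Q<K, forward
Step 1:
                   A          J          G          C
  I          0.03139       9.01    0.01908     0.2593
  C        -0.002753  -0.005506  -0.008258   0.005506
  E          0.02864      9.004    0.01082     0.2648
  solve Keq expr → x = 0.002753; check Q = 2.3830e+04
Then change container volume by factor 2 (V_new/V_old).
Step 2:
                   A          J          G          C
  I          0.01432      4.502   0.005411     0.1324
  C         0.002404   0.004808   0.007212  -0.004808
  E          0.01672      4.507    0.01262     0.1276
  solve Keq expr → x = -0.002404; check Q = 2.3830e+04
Then add 0.04399 M of C.
Step 3:
                   A          J          G          C
  I          0.01672      4.507    0.01262     0.1716
  C       8.0597e-04   0.001612   0.002418  -0.001612
  E          0.01753      4.509    0.01504       0.17
  solve Keq expr → x = -8.0597e-04; check Q = 2.3830e+04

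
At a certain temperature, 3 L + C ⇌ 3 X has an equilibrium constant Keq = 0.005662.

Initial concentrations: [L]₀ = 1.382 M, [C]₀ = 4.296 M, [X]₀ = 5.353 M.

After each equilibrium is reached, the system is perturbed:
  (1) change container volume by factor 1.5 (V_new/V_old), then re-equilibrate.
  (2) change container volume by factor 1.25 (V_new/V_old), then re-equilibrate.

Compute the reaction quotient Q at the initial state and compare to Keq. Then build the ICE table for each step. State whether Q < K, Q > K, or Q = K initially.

Q₀ = 13.53; Q > K (proceeds reverse)

Q₀ = 13.53 vs Keq = 0.005662 ⇒ Q>K, reverse
Step 1:
                    L           C           X
  init          1.382       4.296       5.353
  Δ             3.738       1.246      -3.738
  eq             5.12       5.542       1.615
  solve Keq expr → x = -1.246; check Q = 0.005662
Then change container volume by factor 1.5 (V_new/V_old).
Step 2:
                    L           C           X
  init          3.413       3.695       1.077
  Δ            0.1043     0.03478     -0.1043
  eq            3.518       3.729      0.9723
  solve Keq expr → x = -0.03478; check Q = 0.005662
Then change container volume by factor 1.25 (V_new/V_old).
Step 3:
                    L           C           X
  init          2.814       2.984      0.7778
  Δ           0.04343     0.01448    -0.04343
  eq            2.858       2.998      0.7344
  solve Keq expr → x = -0.01448; check Q = 0.005662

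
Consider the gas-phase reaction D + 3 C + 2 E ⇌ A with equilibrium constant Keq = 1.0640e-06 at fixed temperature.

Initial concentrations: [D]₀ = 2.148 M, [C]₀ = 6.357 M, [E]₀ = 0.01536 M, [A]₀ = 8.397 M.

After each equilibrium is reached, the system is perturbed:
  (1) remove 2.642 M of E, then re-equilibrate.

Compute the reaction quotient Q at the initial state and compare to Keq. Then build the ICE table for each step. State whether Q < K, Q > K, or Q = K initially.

Q₀ = 64.5; Q > K (proceeds reverse)

Q₀ = 64.5 vs Keq = 1.0640e-06 ⇒ Q>K, reverse
Step 1:
                    D           C           E           A
  init          2.148       6.357     0.01536       8.397
  Δ              4.39       13.17        8.78       -4.39
  eq            6.538       19.53       8.795       4.007
  solve Keq expr → x = -4.39; check Q = 1.0640e-06
Then remove 2.642 M of E.
Step 2:
                    D           C           E           A
  init          6.538       19.53       6.153       4.007
  Δ            0.4889       1.467      0.9778     -0.4889
  eq            7.027       20.99       7.131       3.518
  solve Keq expr → x = -0.4889; check Q = 1.0640e-06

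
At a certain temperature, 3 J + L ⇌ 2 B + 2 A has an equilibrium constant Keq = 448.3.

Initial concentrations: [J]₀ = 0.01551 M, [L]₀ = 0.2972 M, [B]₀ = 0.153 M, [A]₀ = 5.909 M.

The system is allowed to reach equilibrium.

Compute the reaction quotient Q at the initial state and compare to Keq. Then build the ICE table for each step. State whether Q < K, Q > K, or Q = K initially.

Q₀ = 7.3710e+05 vs Keq = 448.3 ⇒ Q>K, reverse
Step 1:
                   J          L          B          A
  I          0.01551     0.2972      0.153      5.909
  C           0.1025    0.03418   -0.06836   -0.06836
  E            0.118     0.3314    0.08464      5.841
  solve Keq expr → x = -0.03418; check Q = 448.3

Q₀ = 7.3710e+05; Q > K (proceeds reverse)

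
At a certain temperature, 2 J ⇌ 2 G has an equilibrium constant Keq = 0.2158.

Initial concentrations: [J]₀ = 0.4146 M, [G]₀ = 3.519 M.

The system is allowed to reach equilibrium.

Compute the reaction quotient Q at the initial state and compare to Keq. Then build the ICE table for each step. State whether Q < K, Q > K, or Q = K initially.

Q₀ = 72.04 vs Keq = 0.2158 ⇒ Q>K, reverse
Step 1:
                  J         G
  I          0.4146     3.519
  C           2.271    -2.271
  E           2.686     1.248
  solve Keq expr → x = -1.136; check Q = 0.2158

Q₀ = 72.04; Q > K (proceeds reverse)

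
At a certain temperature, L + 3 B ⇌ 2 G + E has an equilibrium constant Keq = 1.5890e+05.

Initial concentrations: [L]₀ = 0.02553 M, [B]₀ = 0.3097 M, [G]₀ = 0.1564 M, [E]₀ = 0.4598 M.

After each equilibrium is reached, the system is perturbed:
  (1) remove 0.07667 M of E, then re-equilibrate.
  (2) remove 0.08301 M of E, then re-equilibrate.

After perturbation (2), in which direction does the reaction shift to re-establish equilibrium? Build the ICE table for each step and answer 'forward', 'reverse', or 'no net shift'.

Direction: forward

Q₀ = 14.83 vs Keq = 1.5890e+05 ⇒ Q<K, forward
Step 1:
                   L          B          G          E
  Initial    0.02553     0.3097     0.1564     0.4598
  Change    -0.02552   -0.07656    0.05104    0.02552
  Equil   1.0371e-05     0.2331     0.2074     0.4853
  solve Keq expr → x = 0.02552; check Q = 1.5890e+05
Then remove 0.07667 M of E.
Step 2:
                   L          B          G          E
  Initial 1.0371e-05     0.2331     0.2074     0.4086
  Change  -1.6376e-06 -4.9127e-06 3.2751e-06 1.6376e-06
  Equil   8.7336e-06     0.2331     0.2074     0.4087
  solve Keq expr → x = 1.6376e-06; check Q = 1.5890e+05
Then remove 0.08301 M of E.
Step 3:
                   L          B          G          E
  Initial 8.7336e-06     0.2331     0.2074     0.3256
  Change  -1.7733e-06 -5.3200e-06 3.5467e-06 1.7733e-06
  Equil   6.9603e-06     0.2331     0.2074     0.3256
  solve Keq expr → x = 1.7733e-06; check Q = 1.5890e+05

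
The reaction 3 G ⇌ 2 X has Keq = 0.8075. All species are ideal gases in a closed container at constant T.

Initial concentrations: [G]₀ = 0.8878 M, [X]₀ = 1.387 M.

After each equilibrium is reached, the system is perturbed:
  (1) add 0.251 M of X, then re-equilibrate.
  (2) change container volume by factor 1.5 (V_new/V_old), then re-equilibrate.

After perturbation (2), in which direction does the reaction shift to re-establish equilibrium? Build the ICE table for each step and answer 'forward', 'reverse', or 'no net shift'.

Direction: reverse

Q₀ = 2.749 vs Keq = 0.8075 ⇒ Q>K, reverse
Step 1:
                   G          X
  I           0.8878      1.387
  C           0.3111    -0.2074
  E            1.199       1.18
  solve Keq expr → x = -0.1037; check Q = 0.8075
Then add 0.251 M of X.
Step 2:
                   G          X
  I            1.199      1.431
  C           0.1153   -0.07685
  E            1.314      1.354
  solve Keq expr → x = -0.03842; check Q = 0.8075
Then change container volume by factor 1.5 (V_new/V_old).
Step 3:
                   G          X
  I           0.8761     0.9025
  C          0.08457   -0.05638
  E           0.9607     0.8461
  solve Keq expr → x = -0.02819; check Q = 0.8075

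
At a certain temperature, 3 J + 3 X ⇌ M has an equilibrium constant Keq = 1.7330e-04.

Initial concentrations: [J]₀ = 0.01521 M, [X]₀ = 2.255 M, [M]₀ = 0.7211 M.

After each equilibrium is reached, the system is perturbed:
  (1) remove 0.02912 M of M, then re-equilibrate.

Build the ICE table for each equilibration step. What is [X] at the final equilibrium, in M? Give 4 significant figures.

Q₀ = 1.7872e+04 vs Keq = 1.7330e-04 ⇒ Q>K, reverse
Step 1:
                   J          X          M
  I          0.01521      2.255     0.7211
  C            1.901      1.901    -0.6336
  E            1.916      4.156    0.08749
  solve Keq expr → x = -0.6336; check Q = 1.7330e-04
Then remove 0.02912 M of M.
Step 2:
                   J          X          M
  I            1.916      4.156    0.05837
  C         -0.05563   -0.05563    0.01854
  E             1.86        4.1    0.07692
  solve Keq expr → x = 0.01854; check Q = 1.7330e-04

[X]_eq = 4.1 M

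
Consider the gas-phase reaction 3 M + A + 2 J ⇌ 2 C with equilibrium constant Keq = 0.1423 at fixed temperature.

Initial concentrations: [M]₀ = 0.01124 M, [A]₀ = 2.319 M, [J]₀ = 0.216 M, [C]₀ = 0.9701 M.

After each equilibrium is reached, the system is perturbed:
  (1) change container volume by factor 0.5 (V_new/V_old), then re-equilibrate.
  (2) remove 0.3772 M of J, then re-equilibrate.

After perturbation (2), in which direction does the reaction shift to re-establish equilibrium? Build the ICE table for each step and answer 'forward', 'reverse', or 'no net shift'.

Direction: reverse

Q₀ = 6.1253e+06 vs Keq = 0.1423 ⇒ Q>K, reverse
Step 1:
                   M          A          J          C
  init       0.01124      2.319      0.216     0.9701
  Δ           0.8635     0.2878     0.5757    -0.5757
  eq          0.8747      2.607     0.7917     0.3944
  solve Keq expr → x = -0.2878; check Q = 0.1423
Then change container volume by factor 0.5 (V_new/V_old).
Step 2:
                   M          A          J          C
  init         1.749      5.214      1.583     0.7889
  Δ          -0.6143    -0.2048    -0.4095     0.4095
  eq           1.135      5.009      1.174      1.198
  solve Keq expr → x = 0.2048; check Q = 0.1423
Then remove 0.3772 M of J.
Step 3:
                   M          A          J          C
  init         1.135      5.009     0.7966      1.198
  Δ           0.1465    0.04884    0.09768   -0.09768
  eq           1.282      5.058     0.8942      1.101
  solve Keq expr → x = -0.04884; check Q = 0.1423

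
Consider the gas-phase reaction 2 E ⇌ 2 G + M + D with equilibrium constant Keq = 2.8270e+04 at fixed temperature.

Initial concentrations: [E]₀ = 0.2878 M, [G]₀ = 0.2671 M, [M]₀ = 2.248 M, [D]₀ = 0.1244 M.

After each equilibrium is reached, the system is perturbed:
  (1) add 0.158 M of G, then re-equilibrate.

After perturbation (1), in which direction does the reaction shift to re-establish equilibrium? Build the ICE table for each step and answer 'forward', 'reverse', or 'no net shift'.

Q₀ = 0.2409 vs Keq = 2.8270e+04 ⇒ Q<K, forward
Step 1:
                    E           G           M           D
  Initial      0.2878      0.2671       2.248      0.1244
  Change      -0.2852      0.2852      0.1426      0.1426
  Equil      0.002624      0.5523       2.391       0.267
  solve Keq expr → x = 0.1426; check Q = 2.8270e+04
Then add 0.158 M of G.
Step 2:
                    E           G           M           D
  Initial    0.002624      0.7103       2.391       0.267
  Change   7.4459e-04 -7.4459e-04 -3.7230e-04 -3.7230e-04
  Equil      0.003369      0.7095        2.39      0.2666
  solve Keq expr → x = -3.7230e-04; check Q = 2.8270e+04

Direction: reverse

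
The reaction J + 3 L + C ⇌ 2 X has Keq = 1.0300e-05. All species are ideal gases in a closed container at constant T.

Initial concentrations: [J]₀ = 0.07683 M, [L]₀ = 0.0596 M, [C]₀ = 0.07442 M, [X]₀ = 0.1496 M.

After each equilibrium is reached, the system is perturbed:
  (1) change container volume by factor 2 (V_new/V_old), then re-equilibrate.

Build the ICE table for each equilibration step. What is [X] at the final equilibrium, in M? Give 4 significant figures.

Q₀ = 1.8489e+04 vs Keq = 1.0300e-05 ⇒ Q>K, reverse
Step 1:
                  J         L         C         X
  I         0.07683    0.0596   0.07442    0.1496
  C         0.07476    0.2243   0.07476   -0.1495
  E          0.1516    0.2839    0.1492 7.3004e-05
  solve Keq expr → x = -0.07476; check Q = 1.0300e-05
Then change container volume by factor 2 (V_new/V_old).
Step 2:
                  J         L         C         X
  I          0.0758    0.1419   0.07459 3.6502e-05
  C       1.1795e-05 3.5385e-05 1.1795e-05 -2.3590e-05
  E         0.07581     0.142    0.0746 1.2912e-05
  solve Keq expr → x = -1.1795e-05; check Q = 1.0300e-05

[X]_eq = 1.2912e-05 M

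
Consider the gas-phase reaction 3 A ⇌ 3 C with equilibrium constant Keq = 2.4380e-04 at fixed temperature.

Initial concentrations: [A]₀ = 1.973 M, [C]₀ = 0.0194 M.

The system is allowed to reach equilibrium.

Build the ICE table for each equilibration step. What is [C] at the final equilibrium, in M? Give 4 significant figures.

[C]_eq = 0.1171 M

Q₀ = 9.5066e-07 vs Keq = 2.4380e-04 ⇒ Q<K, forward
Step 1:
                    A           C
  init          1.973      0.0194
  Δ          -0.09775     0.09775
  eq            1.875      0.1171
  solve Keq expr → x = 0.03258; check Q = 2.4380e-04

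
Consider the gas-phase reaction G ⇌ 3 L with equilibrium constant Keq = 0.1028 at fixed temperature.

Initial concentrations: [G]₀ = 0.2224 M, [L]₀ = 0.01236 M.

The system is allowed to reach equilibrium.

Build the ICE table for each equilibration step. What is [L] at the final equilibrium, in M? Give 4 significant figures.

[L]_eq = 0.2459 M

Q₀ = 8.4903e-06 vs Keq = 0.1028 ⇒ Q<K, forward
Step 1:
                    G           L
  I            0.2224     0.01236
  C          -0.07783      0.2335
  E            0.1446      0.2459
  solve Keq expr → x = 0.07783; check Q = 0.1028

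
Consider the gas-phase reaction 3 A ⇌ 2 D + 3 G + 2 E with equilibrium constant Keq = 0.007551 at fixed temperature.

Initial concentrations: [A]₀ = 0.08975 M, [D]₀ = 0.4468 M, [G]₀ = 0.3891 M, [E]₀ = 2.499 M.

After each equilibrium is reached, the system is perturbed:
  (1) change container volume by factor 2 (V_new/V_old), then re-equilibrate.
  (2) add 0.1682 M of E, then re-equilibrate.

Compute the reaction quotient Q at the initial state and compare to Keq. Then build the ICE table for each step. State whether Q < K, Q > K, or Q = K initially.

Q₀ = 101.6; Q > K (proceeds reverse)

Q₀ = 101.6 vs Keq = 0.007551 ⇒ Q>K, reverse
Step 1:
                    A           D           G           E
  Initial     0.08975      0.4468      0.3891       2.499
  Change        0.285       -0.19      -0.285       -0.19
  Equil        0.3747      0.2568      0.1041       2.309
  solve Keq expr → x = -0.09498; check Q = 0.007551
Then change container volume by factor 2 (V_new/V_old).
Step 2:
                    A           D           G           E
  Initial      0.1874      0.1284     0.05207       1.155
  Change     -0.03871     0.02581     0.03871     0.02581
  Equil        0.1486      0.1542     0.09079        1.18
  solve Keq expr → x = 0.0129; check Q = 0.007551
Then add 0.1682 M of E.
Step 3:
                    A           D           G           E
  Initial      0.1486      0.1542     0.09079       1.349
  Change     0.004199   -0.002799   -0.004199   -0.002799
  Equil        0.1528      0.1514     0.08659       1.346
  solve Keq expr → x = -0.0014; check Q = 0.007551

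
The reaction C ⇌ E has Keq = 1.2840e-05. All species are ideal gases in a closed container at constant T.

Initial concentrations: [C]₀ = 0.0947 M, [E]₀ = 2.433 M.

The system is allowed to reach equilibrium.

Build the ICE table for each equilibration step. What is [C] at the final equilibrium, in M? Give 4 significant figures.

Q₀ = 25.69 vs Keq = 1.2840e-05 ⇒ Q>K, reverse
Step 1:
                   C          E
  Initial     0.0947      2.433
  Change       2.433     -2.433
  Equil        2.528 3.2455e-05
  solve Keq expr → x = -2.433; check Q = 1.2840e-05

[C]_eq = 2.528 M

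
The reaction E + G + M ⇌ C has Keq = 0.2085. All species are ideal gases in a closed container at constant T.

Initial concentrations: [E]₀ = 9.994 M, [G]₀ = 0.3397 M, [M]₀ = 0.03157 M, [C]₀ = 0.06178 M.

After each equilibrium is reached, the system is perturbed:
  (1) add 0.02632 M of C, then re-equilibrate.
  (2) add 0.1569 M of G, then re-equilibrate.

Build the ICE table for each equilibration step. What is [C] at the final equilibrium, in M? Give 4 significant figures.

Q₀ = 0.5764 vs Keq = 0.2085 ⇒ Q>K, reverse
Step 1:
                  E         G         M         C
  init        9.994    0.3397   0.03157   0.06178
  Δ         0.02163   0.02163   0.02163  -0.02163
  eq          10.02    0.3613    0.0532   0.04015
  solve Keq expr → x = -0.02163; check Q = 0.2085
Then add 0.02632 M of C.
Step 2:
                  E         G         M         C
  init        10.02    0.3613    0.0532   0.06647
  Δ         0.01385   0.01385   0.01385  -0.01385
  eq          10.03    0.3752   0.06706   0.05261
  solve Keq expr → x = -0.01385; check Q = 0.2085
Then add 0.1569 M of G.
Step 3:
                  E         G         M         C
  init        10.03    0.5321   0.06706   0.05261
  Δ       -0.009828 -0.009828 -0.009828  0.009828
  eq          10.02    0.5223   0.05723   0.06244
  solve Keq expr → x = 0.009828; check Q = 0.2085

[C]_eq = 0.06244 M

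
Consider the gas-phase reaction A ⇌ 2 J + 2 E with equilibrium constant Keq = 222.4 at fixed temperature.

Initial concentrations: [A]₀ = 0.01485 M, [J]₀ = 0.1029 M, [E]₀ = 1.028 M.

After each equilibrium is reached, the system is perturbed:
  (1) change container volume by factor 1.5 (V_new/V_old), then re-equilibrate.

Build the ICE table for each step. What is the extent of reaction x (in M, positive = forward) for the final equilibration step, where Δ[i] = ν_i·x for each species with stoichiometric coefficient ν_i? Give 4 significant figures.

Q₀ = 0.7535 vs Keq = 222.4 ⇒ Q<K, forward
Step 1:
                  A         J         E
  Initial   0.01485    0.1029     1.028
  Change   -0.01476   0.02952   0.02952
  Equil   8.8181e-05    0.1324     1.058
  solve Keq expr → x = 0.01476; check Q = 222.4
Then change container volume by factor 1.5 (V_new/V_old).
Step 2:
                  A         J         E
  Initial 5.8788e-05   0.08828     0.705
  Change  -4.1332e-05 8.2665e-05 8.2665e-05
  Equil   1.7455e-05   0.08837    0.7051
  solve Keq expr → x = 4.1332e-05; check Q = 222.4

x = 4.1332e-05 M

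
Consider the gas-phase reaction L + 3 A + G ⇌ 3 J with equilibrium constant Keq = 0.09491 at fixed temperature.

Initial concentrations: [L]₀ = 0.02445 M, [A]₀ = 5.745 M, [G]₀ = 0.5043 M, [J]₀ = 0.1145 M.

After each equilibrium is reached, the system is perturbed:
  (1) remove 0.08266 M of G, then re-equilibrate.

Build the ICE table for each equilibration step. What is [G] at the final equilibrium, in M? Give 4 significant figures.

Q₀ = 6.4206e-04 vs Keq = 0.09491 ⇒ Q<K, forward
Step 1:
                    L           A           G           J
  Initial     0.02445       5.745      0.5043      0.1145
  Change     -0.02368    -0.07105    -0.02368     0.07105
  Equil    7.6668e-04       5.674      0.4806      0.1855
  solve Keq expr → x = 0.02368; check Q = 0.09491
Then remove 0.08266 M of G.
Step 2:
                    L           A           G           J
  Initial  7.6668e-04       5.674       0.398      0.1855
  Change   1.5187e-04  4.5562e-04  1.5187e-04 -4.5562e-04
  Equil    9.1855e-04       5.674      0.3981      0.1851
  solve Keq expr → x = -1.5187e-04; check Q = 0.09491

[G]_eq = 0.3981 M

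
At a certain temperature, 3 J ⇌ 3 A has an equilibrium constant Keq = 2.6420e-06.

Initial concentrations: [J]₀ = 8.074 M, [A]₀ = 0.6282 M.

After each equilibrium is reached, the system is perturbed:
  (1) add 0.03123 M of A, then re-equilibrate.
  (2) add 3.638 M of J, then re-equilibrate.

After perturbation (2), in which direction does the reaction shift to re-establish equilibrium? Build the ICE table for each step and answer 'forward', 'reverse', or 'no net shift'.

Direction: forward

Q₀ = 4.7101e-04 vs Keq = 2.6420e-06 ⇒ Q>K, reverse
Step 1:
                    J           A
  init          8.074      0.6282
  Δ            0.5095     -0.5095
  eq            8.584      0.1187
  solve Keq expr → x = -0.1698; check Q = 2.6420e-06
Then add 0.03123 M of A.
Step 2:
                    J           A
  init          8.584      0.1499
  Δ            0.0308     -0.0308
  eq            8.614      0.1191
  solve Keq expr → x = -0.01027; check Q = 2.6420e-06
Then add 3.638 M of J.
Step 3:
                    J           A
  init          12.25      0.1191
  Δ          -0.04961     0.04961
  eq             12.2      0.1687
  solve Keq expr → x = 0.01654; check Q = 2.6420e-06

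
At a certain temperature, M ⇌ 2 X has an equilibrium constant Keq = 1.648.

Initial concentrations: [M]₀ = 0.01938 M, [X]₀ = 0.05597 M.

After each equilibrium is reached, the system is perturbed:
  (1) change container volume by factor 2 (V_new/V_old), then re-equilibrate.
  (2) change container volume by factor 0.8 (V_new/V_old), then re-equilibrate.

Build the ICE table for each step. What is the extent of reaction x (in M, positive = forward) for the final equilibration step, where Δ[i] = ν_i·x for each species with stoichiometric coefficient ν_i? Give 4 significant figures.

x = -3.3693e-04 M

Q₀ = 0.1616 vs Keq = 1.648 ⇒ Q<K, forward
Step 1:
                   M          X
  init       0.01938    0.05597
  Δ         -0.01491    0.02983
  eq        0.004467     0.0858
  solve Keq expr → x = 0.01491; check Q = 1.648
Then change container volume by factor 2 (V_new/V_old).
Step 2:
                   M          X
  init      0.002233     0.0429
  Δ        -0.001009   0.002018
  eq        0.001224    0.04492
  solve Keq expr → x = 0.001009; check Q = 1.648
Then change container volume by factor 0.8 (V_new/V_old).
Step 3:
                   M          X
  init       0.00153    0.05615
  Δ       3.3693e-04 -6.7385e-04
  eq        0.001867    0.05547
  solve Keq expr → x = -3.3693e-04; check Q = 1.648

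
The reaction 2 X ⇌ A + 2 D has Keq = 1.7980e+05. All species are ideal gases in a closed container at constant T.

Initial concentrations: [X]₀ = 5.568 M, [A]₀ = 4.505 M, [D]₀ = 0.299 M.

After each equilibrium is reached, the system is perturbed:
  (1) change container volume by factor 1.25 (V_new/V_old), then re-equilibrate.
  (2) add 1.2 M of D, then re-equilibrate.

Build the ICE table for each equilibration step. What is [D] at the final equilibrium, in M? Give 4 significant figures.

Q₀ = 0.01299 vs Keq = 1.7980e+05 ⇒ Q<K, forward
Step 1:
                    X           A           D
  init          5.568       4.505       0.299
  Δ            -5.531       2.765       5.531
  eq          0.03707        7.27        5.83
  solve Keq expr → x = 2.765; check Q = 1.7980e+05
Then change container volume by factor 1.25 (V_new/V_old).
Step 2:
                    X           A           D
  init        0.02966       5.816       4.664
  Δ          -0.00311    0.001555     0.00311
  eq          0.02655       5.818       4.667
  solve Keq expr → x = 0.001555; check Q = 1.7980e+05
Then add 1.2 M of D.
Step 3:
                    X           A           D
  init        0.02655       5.818       5.867
  Δ          0.006778   -0.003389   -0.006778
  eq          0.03333       5.815        5.86
  solve Keq expr → x = -0.003389; check Q = 1.7980e+05

[D]_eq = 5.86 M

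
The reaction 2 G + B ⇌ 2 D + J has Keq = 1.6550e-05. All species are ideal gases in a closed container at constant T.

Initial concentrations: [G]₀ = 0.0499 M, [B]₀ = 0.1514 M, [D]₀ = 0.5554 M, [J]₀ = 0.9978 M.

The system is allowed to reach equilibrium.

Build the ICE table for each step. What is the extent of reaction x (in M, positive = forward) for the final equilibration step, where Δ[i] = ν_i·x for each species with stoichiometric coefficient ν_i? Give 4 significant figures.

x = -0.2768 M

Q₀ = 816.4 vs Keq = 1.6550e-05 ⇒ Q>K, reverse
Step 1:
                   G          B          D          J
  I           0.0499     0.1514     0.5554     0.9978
  C           0.5535     0.2768    -0.5535    -0.2768
  E           0.6034     0.4282   0.001892      0.721
  solve Keq expr → x = -0.2768; check Q = 1.6550e-05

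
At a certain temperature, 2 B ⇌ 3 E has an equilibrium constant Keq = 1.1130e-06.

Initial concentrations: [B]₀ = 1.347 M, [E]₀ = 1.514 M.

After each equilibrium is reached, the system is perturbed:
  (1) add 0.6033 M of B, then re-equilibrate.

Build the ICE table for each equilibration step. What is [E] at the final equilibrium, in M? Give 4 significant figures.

[E]_eq = 0.02129 M

Q₀ = 1.913 vs Keq = 1.1130e-06 ⇒ Q>K, reverse
Step 1:
                    B           E
  Initial       1.347       1.514
  Change       0.9971      -1.496
  Equil         2.344     0.01829
  solve Keq expr → x = -0.4986; check Q = 1.1130e-06
Then add 0.6033 M of B.
Step 2:
                    B           E
  Initial       2.947     0.01829
  Change    -0.002005    0.003007
  Equil         2.945     0.02129
  solve Keq expr → x = 0.001002; check Q = 1.1130e-06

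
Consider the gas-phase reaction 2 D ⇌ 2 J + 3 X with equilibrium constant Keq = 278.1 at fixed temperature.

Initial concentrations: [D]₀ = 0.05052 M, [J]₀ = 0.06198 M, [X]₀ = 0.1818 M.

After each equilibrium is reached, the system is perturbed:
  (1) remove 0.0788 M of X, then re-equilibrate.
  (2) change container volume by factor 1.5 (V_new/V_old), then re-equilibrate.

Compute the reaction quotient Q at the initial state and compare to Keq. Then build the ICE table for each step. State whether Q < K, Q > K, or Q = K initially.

Q₀ = 0.009044; Q < K (proceeds forward)

Q₀ = 0.009044 vs Keq = 278.1 ⇒ Q<K, forward
Step 1:
                   D          J          X
  I          0.05052    0.06198     0.1818
  C         -0.04965    0.04965    0.07448
  E       8.6846e-04     0.1116     0.2563
  solve Keq expr → x = 0.02483; check Q = 278.1
Then remove 0.0788 M of X.
Step 2:
                   D          J          X
  I       8.6846e-04     0.1116     0.1775
  C       -3.6402e-04 3.6402e-04 5.4602e-04
  E       5.0445e-04      0.112      0.178
  solve Keq expr → x = 1.8201e-04; check Q = 278.1
Then change container volume by factor 1.5 (V_new/V_old).
Step 3:
                   D          J          X
  I       3.3630e-04    0.07466     0.1187
  C       -1.5234e-04 1.5234e-04 2.2851e-04
  E       1.8396e-04    0.07482     0.1189
  solve Keq expr → x = 7.6169e-05; check Q = 278.1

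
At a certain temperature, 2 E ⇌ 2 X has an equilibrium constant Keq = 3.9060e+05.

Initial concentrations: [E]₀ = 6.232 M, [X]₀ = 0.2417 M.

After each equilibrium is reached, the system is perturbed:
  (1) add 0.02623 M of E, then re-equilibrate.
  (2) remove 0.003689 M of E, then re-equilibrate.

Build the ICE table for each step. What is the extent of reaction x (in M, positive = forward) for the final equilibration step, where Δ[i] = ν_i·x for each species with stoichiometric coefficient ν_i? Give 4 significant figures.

Q₀ = 0.001504 vs Keq = 3.9060e+05 ⇒ Q<K, forward
Step 1:
                   E          X
  I            6.232     0.2417
  C           -6.222      6.222
  E          0.01034      6.463
  solve Keq expr → x = 3.111; check Q = 3.9060e+05
Then add 0.02623 M of E.
Step 2:
                   E          X
  I          0.03657      6.463
  C         -0.02619    0.02619
  E          0.01038       6.49
  solve Keq expr → x = 0.01309; check Q = 3.9060e+05
Then remove 0.003689 M of E.
Step 3:
                   E          X
  I         0.006695       6.49
  C         0.003683  -0.003683
  E          0.01038      6.486
  solve Keq expr → x = -0.001842; check Q = 3.9060e+05

x = -0.001842 M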